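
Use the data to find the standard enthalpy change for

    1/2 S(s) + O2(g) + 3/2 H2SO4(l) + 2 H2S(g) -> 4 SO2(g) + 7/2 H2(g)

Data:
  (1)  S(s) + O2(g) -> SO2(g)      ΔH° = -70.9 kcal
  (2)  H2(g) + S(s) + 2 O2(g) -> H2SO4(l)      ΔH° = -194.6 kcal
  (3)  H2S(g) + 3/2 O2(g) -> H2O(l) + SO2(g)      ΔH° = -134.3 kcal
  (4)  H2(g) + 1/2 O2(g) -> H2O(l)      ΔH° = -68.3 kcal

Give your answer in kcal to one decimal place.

ΔH° = 18.1 kcal

(1) × 2: (2)·(-70.9) = -141.8 kcal
(2) reversed and × 3/2 (reverse to put H2SO4(l) on the reactant side; ×3/2 to match 3/2 H2SO4(l) in the target): (-3/2)·(-194.6) = +291.9 kcal
(3) × 2 (×2 to match 2 H2S(g) in the target): (2)·(-134.3) = -268.6 kcal
(4) reversed and × 2: (-2)·(-68.3) = +136.6 kcal
Combining the equations, ΔH° = (-141.8) + (+291.9) + (-268.6) + (+136.6) = 18.1 kcal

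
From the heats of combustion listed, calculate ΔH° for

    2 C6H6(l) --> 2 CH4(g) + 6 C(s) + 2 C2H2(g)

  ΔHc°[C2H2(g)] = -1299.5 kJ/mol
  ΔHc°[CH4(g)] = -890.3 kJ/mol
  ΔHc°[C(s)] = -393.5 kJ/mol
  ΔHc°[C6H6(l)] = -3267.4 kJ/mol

ΔH° = 205.8 kJ/mol

With combustion enthalpies, reactants minus products:
= [2·(-3267.4)] − [2·(-890.3) + 6·(-393.5) + 2·(-1299.5)]
= 205.8 kJ/mol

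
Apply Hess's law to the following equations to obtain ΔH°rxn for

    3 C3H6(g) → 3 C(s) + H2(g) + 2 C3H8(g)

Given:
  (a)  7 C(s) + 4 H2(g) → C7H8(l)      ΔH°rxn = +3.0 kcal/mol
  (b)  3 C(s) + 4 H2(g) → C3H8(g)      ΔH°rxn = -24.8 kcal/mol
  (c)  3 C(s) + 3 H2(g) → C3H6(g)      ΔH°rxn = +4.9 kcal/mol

ΔH°rxn = -64.3 kcal/mol

(a): not needed (C7H8(l) appears nowhere else).
(b) × 2 (×2 to match 2 C3H8(g) in the target): (2)·(-24.8) = -49.6 kcal/mol
(c) reversed and × 3 (C3H6(g) must end up as a reactant; ×3 to match 3 C3H6(g) in the target): (-3)·(+4.9) = -14.7 kcal/mol
ΔH°rxn = (-49.6) + (-14.7) = -64.3 kcal/mol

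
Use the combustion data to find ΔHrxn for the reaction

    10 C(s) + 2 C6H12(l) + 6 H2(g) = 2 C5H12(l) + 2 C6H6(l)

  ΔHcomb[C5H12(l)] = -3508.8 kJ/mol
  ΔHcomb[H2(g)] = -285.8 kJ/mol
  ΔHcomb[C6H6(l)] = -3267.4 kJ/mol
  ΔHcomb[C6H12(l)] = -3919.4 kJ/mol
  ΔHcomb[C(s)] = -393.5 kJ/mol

ΔHrxn = 63.8 kJ/mol

Using ΔH = Σ nΔHc°(reactants) − Σ nΔHc°(products):
= [10·(-393.5) + 2·(-3919.4) + 6·(-285.8)] − [2·(-3508.8) + 2·(-3267.4)]
= 63.8 kJ/mol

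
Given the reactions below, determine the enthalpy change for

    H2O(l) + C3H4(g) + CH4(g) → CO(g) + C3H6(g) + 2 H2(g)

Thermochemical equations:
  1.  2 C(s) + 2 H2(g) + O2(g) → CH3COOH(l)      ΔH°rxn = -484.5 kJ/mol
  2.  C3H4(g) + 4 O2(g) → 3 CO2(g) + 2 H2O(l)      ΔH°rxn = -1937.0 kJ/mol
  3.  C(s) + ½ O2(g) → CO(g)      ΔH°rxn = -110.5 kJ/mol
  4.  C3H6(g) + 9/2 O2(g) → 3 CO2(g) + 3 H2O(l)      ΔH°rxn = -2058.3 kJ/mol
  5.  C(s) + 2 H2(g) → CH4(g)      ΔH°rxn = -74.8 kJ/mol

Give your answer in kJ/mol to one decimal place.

ΔH°rxn = 85.6 kJ/mol

eq. 1: not needed (CH3COOH(l) appears nowhere else).
eq. 2 as written (C3H4(g) already on the reactant side): -1937.0 kJ/mol
eq. 3 as written (CO(g) already on the product side): -110.5 kJ/mol
eq. 4 reversed (reverse to put C3H6(g) on the product side): +2058.3 kJ/mol
eq. 5 reversed (reverse to put CH4(g) on the reactant side): +74.8 kJ/mol
ΔH°rxn = (-1937.0) + (-110.5) + (+2058.3) + (+74.8) = 85.6 kJ/mol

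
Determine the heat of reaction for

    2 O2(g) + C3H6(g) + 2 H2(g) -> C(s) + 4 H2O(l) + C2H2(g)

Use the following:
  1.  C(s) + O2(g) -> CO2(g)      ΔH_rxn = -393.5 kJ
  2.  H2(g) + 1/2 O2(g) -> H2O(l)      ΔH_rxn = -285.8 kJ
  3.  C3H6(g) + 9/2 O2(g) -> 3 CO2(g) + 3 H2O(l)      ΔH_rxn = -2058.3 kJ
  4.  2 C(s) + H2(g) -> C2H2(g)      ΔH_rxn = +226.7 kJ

ΔH_rxn = -936.9 kJ

eq. 1 reversed and × 3: (-3)·(-393.5) = +1180.5 kJ
eq. 2 as written: -285.8 kJ
eq. 3 as written: -2058.3 kJ
eq. 4 as written: +226.7 kJ
By Hess's law, ΔH_rxn = (+1180.5) + (-285.8) + (-2058.3) + (+226.7) = -936.9 kJ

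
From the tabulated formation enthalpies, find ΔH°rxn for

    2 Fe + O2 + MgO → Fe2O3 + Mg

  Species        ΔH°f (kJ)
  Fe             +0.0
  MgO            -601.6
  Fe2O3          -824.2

Products: 1·(-824.2) + 1·(+0.0) = -824.2
Reactants: 2·(+0.0) + 1·(+0.0) + 1·(-601.6) = -601.6
ΔH°rxn = (-824.2) − (-601.6) = -222.6 kJ

ΔH°rxn = -222.6 kJ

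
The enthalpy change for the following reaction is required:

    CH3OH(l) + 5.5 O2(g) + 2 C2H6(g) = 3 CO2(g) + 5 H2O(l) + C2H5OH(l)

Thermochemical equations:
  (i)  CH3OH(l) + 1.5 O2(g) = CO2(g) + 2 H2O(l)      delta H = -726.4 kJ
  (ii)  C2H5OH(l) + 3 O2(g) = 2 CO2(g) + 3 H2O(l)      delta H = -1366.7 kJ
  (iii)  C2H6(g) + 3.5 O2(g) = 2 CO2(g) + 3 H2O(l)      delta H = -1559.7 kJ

delta H = -2479.1 kJ

(i) as written: -726.4 kJ
(ii) reversed: +1366.7 kJ
(iii) × 2: (2)·(-1559.7) = -3119.4 kJ
By Hess's law, delta H = (-726.4) + (+1366.7) + (-3119.4) = -2479.1 kJ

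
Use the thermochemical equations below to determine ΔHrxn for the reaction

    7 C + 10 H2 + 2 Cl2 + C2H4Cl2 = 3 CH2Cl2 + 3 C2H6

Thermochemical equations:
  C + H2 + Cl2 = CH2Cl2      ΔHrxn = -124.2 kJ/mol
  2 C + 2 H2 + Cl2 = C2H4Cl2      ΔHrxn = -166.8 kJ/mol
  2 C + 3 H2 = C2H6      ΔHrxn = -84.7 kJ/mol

ΔHrxn = -459.9 kJ/mol

equation 1 × 3 (scale by 3 for the 3 CH2Cl2): (3)·(-124.2) = -372.6 kJ/mol
equation 2 reversed (C2H4Cl2 must end up as a reactant): +166.8 kJ/mol
equation 3 × 3 (×3 to match 3 C2H6 in the target): (3)·(-84.7) = -254.1 kJ/mol
ΔHrxn = (3)·(-124.2) + (-1)·(-166.8) + (3)·(-84.7) = -459.9 kJ/mol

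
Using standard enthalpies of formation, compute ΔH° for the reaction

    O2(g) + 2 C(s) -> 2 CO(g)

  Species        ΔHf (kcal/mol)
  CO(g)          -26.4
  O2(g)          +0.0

Products: 2·(-26.4) = -52.8
Reactants: 1·(+0.0) + 2·(+0.0) = +0.0
ΔH° = (-52.8) − (+0.0) = -52.8 kcal/mol

ΔH° = -52.8 kcal/mol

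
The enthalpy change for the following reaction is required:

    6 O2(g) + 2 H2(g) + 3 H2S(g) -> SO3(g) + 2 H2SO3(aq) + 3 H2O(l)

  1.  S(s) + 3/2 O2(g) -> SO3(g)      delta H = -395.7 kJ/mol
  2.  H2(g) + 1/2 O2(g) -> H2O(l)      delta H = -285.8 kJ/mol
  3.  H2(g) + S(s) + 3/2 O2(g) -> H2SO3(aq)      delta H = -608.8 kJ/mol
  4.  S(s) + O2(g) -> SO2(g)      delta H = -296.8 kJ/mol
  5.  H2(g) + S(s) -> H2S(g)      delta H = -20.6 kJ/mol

delta H = -2408.9 kJ/mol

eq. 1 as written (SO3(g) already on the product side): -395.7 kJ/mol
eq. 2 × 3 (×3 to match 3 H2O(l) in the target): (3)·(-285.8) = -857.4 kJ/mol
eq. 3 × 2 (scale by 2 for the 2 H2SO3(aq)): (2)·(-608.8) = -1217.6 kJ/mol
eq. 4: not needed (SO2(g) appears nowhere else).
eq. 5 reversed and × 3 (reverse to put H2S(g) on the reactant side; scale by 3 for the 3 H2S(g)): (-3)·(-20.6) = +61.8 kJ/mol
Since enthalpy is a state function, delta H = (-395.7) + (-857.4) + (-1217.6) + (+61.8) = -2408.9 kJ/mol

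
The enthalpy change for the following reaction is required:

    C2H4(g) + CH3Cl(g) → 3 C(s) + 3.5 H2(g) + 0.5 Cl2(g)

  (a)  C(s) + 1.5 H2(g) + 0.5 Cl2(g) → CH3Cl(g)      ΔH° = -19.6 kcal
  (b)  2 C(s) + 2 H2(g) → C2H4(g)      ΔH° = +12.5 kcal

(a) reversed: +19.6 kcal
(b) reversed: -12.5 kcal
Combining the equations, ΔH° = (+19.6) + (-12.5) = 7.1 kcal

ΔH° = 7.1 kcal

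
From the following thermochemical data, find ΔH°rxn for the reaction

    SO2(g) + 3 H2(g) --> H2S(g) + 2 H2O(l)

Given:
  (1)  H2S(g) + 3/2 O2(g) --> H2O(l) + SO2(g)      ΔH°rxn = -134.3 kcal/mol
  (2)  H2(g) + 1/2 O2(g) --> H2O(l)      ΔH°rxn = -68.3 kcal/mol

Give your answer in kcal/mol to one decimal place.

ΔH°rxn = -70.6 kcal/mol

(1) reversed: +134.3 kcal/mol
(2) × 3: (3)·(-68.3) = -204.9 kcal/mol
ΔH°rxn = (+134.3) + (-204.9) = -70.6 kcal/mol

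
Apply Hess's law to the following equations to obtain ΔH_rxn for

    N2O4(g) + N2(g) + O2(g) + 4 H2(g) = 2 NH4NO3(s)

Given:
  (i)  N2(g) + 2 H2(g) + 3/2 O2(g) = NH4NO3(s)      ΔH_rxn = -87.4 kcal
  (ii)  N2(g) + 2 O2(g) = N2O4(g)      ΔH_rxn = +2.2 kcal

ΔH_rxn = -177.0 kcal

(i) × 2 (×2 to match 2 NH4NO3(s) in the target): (2)·(-87.4) = -174.8 kcal
(ii) reversed (N2O4(g) must end up as a reactant): -2.2 kcal
Combining the equations, ΔH_rxn = (-174.8) + (-2.2) = -177.0 kcal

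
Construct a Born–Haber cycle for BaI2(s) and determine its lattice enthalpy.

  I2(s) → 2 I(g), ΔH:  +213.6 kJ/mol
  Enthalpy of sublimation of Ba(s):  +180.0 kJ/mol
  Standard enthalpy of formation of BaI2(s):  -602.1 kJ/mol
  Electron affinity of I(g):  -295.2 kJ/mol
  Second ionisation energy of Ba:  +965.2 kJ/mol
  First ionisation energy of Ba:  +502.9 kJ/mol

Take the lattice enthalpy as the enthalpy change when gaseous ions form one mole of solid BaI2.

U = -1873.4 kJ/mol

ΔHf° = 1·ΔHsub + 1·(ΣIE) + 1·D(I2) + 2·EA + U
-602.1 = 1·(+180.0) + 1·(+1468.1) + 1·(+213.6) + 2·(-295.2) + U
U = -602.1 − (+1271.3) = -1873.4 kJ/mol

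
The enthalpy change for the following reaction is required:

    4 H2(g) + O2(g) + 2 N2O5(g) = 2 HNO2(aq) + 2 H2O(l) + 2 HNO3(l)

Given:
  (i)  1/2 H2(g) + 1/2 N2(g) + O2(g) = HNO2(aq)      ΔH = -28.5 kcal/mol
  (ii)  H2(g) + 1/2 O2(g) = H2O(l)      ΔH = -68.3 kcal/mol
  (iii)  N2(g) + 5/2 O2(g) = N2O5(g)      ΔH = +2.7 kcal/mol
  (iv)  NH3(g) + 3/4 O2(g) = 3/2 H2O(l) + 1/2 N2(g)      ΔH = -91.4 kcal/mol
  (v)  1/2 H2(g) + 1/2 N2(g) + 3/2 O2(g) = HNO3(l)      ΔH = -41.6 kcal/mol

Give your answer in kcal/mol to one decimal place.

(i) × 2: (2)·(-28.5) = -57.0 kcal/mol
(ii) × 2: (2)·(-68.3) = -136.6 kcal/mol
(iii) reversed and × 2: (-2)·(+2.7) = -5.4 kcal/mol
(iv): not needed.
(v) × 2: (2)·(-41.6) = -83.2 kcal/mol
ΔH = (-57.0) + (-136.6) + (-5.4) + (-83.2) = -282.2 kcal/mol

ΔH = -282.2 kcal/mol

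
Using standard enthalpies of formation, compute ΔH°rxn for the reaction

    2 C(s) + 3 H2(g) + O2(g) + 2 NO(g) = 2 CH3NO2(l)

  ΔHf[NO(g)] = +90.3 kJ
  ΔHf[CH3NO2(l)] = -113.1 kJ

Products: 2·(-113.1) = -226.2
Reactants: 2·(+0.0) + 3·(+0.0) + 1·(+0.0) + 2·(+90.3) = +180.6
ΔH°rxn = (-226.2) − (+180.6) = -406.8 kJ

ΔH°rxn = -406.8 kJ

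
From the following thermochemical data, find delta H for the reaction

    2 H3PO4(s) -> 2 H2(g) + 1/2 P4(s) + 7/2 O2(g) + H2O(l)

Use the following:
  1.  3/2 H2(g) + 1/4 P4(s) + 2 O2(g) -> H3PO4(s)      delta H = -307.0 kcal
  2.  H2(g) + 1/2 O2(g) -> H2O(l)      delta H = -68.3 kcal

eq. 1 reversed and × 2 (H3PO4(s) must end up as a reactant; ×2 to match 2 H3PO4(s) in the target): (-2)·(-307.0) = +614.0 kcal
eq. 2 as written (H2O(l) already on the product side): -68.3 kcal
Combining the equations, delta H = (-2)·(-307.0) + (1)·(-68.3) = 545.7 kcal

delta H = 545.7 kcal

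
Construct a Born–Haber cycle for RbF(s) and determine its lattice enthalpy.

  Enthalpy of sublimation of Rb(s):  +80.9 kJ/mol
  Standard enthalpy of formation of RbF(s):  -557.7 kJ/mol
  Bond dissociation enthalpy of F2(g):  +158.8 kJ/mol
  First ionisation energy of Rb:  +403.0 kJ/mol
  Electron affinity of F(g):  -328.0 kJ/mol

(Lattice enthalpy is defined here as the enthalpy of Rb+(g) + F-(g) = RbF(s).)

ΔHf° = 1·ΔHsub + 1·(ΣIE) + 1/2·D(F2) + 1·EA + U
-557.7 = 1·(+80.9) + 1·(+403.0) + 1/2·(+158.8) + 1·(-328.0) + U
U = -557.7 − (+235.3) = -793.0 kJ/mol

U = -793.0 kJ/mol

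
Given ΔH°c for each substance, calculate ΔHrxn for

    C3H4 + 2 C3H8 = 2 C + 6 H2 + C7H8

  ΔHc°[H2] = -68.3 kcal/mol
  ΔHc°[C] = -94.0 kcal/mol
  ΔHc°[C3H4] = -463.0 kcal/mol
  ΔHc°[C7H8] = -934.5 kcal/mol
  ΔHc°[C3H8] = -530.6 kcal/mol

ΔHrxn = 8.1 kcal/mol

With combustion enthalpies, reactants minus products:
= [1·(-463.0) + 2·(-530.6)] − [2·(-94.0) + 6·(-68.3) + 1·(-934.5)]
= 8.1 kcal/mol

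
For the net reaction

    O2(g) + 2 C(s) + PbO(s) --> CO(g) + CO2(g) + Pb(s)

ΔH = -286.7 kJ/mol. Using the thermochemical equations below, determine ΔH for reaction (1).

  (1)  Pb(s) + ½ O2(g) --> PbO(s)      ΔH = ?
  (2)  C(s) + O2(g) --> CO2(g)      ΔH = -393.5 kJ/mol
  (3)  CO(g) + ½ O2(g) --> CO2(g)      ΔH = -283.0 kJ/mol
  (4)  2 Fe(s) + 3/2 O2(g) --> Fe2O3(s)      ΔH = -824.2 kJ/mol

(1) reversed (reverse to put PbO(s) on the reactant side): contributes −x
(2) × 2 (scale by 2 for the 2 C(s)): (2)·(-393.5) = -787.0 kJ/mol
(3) reversed (CO(g) must end up as a product): +283.0 kJ/mol
(4): not needed (Fe(s) appears nowhere else).
-286.7 = (-787.0) + (+283.0) − x
x = (-286.7 − (-504.0)) / (-1) = -217.3 kJ/mol

ΔH = -217.3 kJ/mol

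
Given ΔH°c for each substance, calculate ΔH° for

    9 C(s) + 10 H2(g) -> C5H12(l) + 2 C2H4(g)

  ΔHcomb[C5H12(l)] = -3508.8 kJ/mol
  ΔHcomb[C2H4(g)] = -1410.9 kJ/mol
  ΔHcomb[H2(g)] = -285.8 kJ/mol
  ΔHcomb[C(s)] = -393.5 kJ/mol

Using ΔH = Σ nΔHc°(reactants) − Σ nΔHc°(products):
= [9·(-393.5) + 10·(-285.8)] − [1·(-3508.8) + 2·(-1410.9)]
= -68.9 kJ/mol

ΔH° = -68.9 kJ/mol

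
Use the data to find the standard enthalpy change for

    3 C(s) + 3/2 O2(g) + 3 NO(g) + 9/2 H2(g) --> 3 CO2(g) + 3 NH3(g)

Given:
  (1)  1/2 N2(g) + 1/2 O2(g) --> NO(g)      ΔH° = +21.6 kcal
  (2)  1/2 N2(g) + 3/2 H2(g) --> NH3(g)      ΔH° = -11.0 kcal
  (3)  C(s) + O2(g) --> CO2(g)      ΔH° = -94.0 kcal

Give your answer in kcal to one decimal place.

ΔH° = -379.8 kcal

(1) reversed and × 3 (reverse to put NO(g) on the reactant side; scale by 3 for the 3 NO(g)): (-3)·(+21.6) = -64.8 kcal
(2) × 3 (×3 to match 3 NH3(g) in the target): (3)·(-11.0) = -33.0 kcal
(3) × 3 (scale by 3 for the 3 CO2(g)): (3)·(-94.0) = -282.0 kcal
ΔH° = (-64.8) + (-33.0) + (-282.0) = -379.8 kcal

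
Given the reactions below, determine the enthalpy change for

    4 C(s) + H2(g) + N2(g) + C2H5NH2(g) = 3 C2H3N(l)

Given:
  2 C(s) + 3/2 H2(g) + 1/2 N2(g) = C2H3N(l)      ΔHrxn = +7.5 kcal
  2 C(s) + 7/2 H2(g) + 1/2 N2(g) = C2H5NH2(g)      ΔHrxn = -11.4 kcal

ΔHrxn = 33.9 kcal

equation 1 × 3: (3)·(+7.5) = +22.5 kcal
equation 2 reversed: +11.4 kcal
ΔHrxn = (+22.5) + (+11.4) = 33.9 kcal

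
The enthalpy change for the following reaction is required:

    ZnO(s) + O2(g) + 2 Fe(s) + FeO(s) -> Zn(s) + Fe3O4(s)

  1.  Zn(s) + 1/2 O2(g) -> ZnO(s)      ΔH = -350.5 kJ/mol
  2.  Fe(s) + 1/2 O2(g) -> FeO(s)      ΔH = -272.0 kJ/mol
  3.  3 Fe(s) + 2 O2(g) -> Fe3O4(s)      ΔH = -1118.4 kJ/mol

eq. 1 reversed (ZnO(s) must end up as a reactant): +350.5 kJ/mol
eq. 2 reversed (FeO(s) must end up as a reactant): +272.0 kJ/mol
eq. 3 as written (Fe3O4(s) already on the product side): -1118.4 kJ/mol
Combining the equations, ΔH = (-1)·(-350.5) + (-1)·(-272.0) + (1)·(-1118.4) = -495.9 kJ/mol

ΔH = -495.9 kJ/mol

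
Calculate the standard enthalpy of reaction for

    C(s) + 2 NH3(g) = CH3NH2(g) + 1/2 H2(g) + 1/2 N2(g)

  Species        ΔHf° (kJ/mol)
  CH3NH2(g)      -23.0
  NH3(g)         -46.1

Products: 1·(-23.0) + 1/2·(+0.0) + 1/2·(+0.0) = -23.0
Reactants: 1·(+0.0) + 2·(-46.1) = -92.2
ΔHrxn = (-23.0) − (-92.2) = 69.2 kJ/mol

ΔHrxn = 69.2 kJ/mol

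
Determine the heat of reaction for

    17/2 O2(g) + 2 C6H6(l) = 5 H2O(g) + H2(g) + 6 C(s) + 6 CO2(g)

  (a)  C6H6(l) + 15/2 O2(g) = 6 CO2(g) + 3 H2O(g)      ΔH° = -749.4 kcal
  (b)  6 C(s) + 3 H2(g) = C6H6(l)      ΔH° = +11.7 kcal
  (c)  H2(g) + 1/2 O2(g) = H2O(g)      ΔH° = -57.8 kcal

(a) as written (CO2(g) already on the product side): -749.4 kcal
(b) reversed (C(s) must end up as a product): -11.7 kcal
(c) × 2: (2)·(-57.8) = -115.6 kcal
Since enthalpy is a state function, ΔH° = (1)·(-749.4) + (-1)·(+11.7) + (2)·(-57.8) = -876.7 kcal

ΔH° = -876.7 kcal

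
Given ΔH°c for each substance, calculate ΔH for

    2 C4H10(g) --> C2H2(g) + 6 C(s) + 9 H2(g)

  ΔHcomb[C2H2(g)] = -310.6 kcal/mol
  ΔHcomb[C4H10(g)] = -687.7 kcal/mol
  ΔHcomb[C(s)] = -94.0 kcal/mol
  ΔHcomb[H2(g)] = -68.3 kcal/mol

ΔH = 113.9 kcal/mol

With combustion enthalpies, reactants minus products:
= [2·(-687.7)] − [1·(-310.6) + 6·(-94.0) + 9·(-68.3)]
= 113.9 kcal/mol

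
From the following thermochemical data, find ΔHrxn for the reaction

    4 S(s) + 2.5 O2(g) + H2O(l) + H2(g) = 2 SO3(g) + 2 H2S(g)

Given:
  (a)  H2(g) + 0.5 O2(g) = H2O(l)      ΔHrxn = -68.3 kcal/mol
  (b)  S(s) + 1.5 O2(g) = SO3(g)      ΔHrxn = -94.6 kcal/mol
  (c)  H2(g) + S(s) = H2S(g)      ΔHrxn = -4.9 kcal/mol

ΔHrxn = -130.7 kcal/mol

(a) reversed: +68.3 kcal/mol
(b) × 2: (2)·(-94.6) = -189.2 kcal/mol
(c) × 2: (2)·(-4.9) = -9.8 kcal/mol
By Hess's law, ΔHrxn = (+68.3) + (-189.2) + (-9.8) = -130.7 kcal/mol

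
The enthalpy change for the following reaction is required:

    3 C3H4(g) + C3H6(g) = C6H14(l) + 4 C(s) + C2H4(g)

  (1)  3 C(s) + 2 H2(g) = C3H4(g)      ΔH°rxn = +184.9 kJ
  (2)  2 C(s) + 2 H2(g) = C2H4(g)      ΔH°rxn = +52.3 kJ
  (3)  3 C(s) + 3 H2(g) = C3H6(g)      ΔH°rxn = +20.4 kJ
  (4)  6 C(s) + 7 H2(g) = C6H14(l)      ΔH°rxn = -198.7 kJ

ΔH°rxn = -721.5 kJ

(1) reversed and × 3 (C3H4(g) must end up as a reactant; scale by 3 for the 3 C3H4(g)): (-3)·(+184.9) = -554.7 kJ
(2) as written (C2H4(g) already on the product side): +52.3 kJ
(3) reversed (C3H6(g) must end up as a reactant): -20.4 kJ
(4) as written (C6H14(l) already on the product side): -198.7 kJ
Since enthalpy is a state function, ΔH°rxn = (-554.7) + (+52.3) + (-20.4) + (-198.7) = -721.5 kJ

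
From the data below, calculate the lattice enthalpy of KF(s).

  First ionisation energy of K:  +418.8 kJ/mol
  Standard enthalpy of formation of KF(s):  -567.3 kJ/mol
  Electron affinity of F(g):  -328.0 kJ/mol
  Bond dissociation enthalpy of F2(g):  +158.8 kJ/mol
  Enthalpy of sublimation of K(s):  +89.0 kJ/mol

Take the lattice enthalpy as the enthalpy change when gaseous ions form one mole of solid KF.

U = -826.5 kJ/mol

ΔHf° = 1·ΔHsub + 1·(ΣIE) + 1/2·D(F2) + 1·EA + U
-567.3 = 1·(+89.0) + 1·(+418.8) + 1/2·(+158.8) + 1·(-328.0) + U
U = -567.3 − (+259.2) = -826.5 kJ/mol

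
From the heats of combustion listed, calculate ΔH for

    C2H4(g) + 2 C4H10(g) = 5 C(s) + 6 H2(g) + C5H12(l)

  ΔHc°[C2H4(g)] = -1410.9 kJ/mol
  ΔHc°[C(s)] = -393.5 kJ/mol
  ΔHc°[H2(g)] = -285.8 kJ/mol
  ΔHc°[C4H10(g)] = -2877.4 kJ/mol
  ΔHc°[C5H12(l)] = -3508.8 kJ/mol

ΔH = 25.4 kJ/mol

With combustion enthalpies, reactants minus products:
= [1·(-1410.9) + 2·(-2877.4)] − [5·(-393.5) + 6·(-285.8) + 1·(-3508.8)]
= 25.4 kJ/mol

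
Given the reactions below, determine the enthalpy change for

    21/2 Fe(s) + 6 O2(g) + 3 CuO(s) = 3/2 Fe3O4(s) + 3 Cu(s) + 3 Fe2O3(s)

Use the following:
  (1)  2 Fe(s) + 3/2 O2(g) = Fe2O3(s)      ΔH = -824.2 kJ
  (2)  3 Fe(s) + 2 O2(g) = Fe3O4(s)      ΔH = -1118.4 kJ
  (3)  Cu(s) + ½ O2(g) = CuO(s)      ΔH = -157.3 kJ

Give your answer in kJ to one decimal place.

ΔH = -3678.3 kJ

(1) × 3 (scale by 3 for the 3 Fe2O3(s)): (3)·(-824.2) = -2472.6 kJ
(2) × 3/2 (scale by 3/2 for the 3/2 Fe3O4(s)): (3/2)·(-1118.4) = -1677.6 kJ
(3) reversed and × 3 (reverse to put CuO(s) on the reactant side; ×3 to match 3 CuO(s) in the target): (-3)·(-157.3) = +471.9 kJ
ΔH = (-2472.6) + (-1677.6) + (+471.9) = -3678.3 kJ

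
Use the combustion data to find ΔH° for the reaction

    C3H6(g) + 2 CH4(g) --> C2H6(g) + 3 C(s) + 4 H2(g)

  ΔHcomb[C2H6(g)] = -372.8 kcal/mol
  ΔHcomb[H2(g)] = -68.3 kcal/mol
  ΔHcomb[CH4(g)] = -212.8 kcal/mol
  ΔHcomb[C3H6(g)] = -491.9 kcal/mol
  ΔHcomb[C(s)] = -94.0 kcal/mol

With combustion enthalpies, reactants minus products:
= [1·(-491.9) + 2·(-212.8)] − [1·(-372.8) + 3·(-94.0) + 4·(-68.3)]
= 10.5 kcal/mol

ΔH° = 10.5 kcal/mol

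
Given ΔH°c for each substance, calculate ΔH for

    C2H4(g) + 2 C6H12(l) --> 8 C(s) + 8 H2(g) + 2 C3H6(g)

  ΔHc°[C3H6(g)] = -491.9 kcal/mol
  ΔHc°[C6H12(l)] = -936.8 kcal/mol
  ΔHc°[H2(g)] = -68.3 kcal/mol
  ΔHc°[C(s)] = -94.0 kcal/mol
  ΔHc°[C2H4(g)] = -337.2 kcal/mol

With combustion enthalpies, reactants minus products:
= [1·(-337.2) + 2·(-936.8)] − [8·(-94.0) + 8·(-68.3) + 2·(-491.9)]
= 71.4 kcal/mol

ΔH = 71.4 kcal/mol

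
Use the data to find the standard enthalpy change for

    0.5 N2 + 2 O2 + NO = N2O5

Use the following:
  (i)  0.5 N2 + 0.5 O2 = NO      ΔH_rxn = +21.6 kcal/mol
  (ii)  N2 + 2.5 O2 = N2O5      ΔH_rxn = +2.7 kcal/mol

(i) reversed: -21.6 kcal/mol
(ii) as written: +2.7 kcal/mol
Combining the equations, ΔH_rxn = (-21.6) + (+2.7) = -18.9 kcal/mol

ΔH_rxn = -18.9 kcal/mol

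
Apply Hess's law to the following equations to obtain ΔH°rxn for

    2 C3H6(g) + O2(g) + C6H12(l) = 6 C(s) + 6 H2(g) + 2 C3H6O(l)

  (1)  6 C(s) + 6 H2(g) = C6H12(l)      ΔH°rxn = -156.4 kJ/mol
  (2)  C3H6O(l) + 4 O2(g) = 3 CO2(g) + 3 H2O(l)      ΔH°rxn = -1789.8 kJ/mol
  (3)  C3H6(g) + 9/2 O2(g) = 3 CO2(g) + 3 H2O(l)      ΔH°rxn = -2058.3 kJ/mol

(1) reversed: +156.4 kJ/mol
(2) reversed and × 2: (-2)·(-1789.8) = +3579.6 kJ/mol
(3) × 2: (2)·(-2058.3) = -4116.6 kJ/mol
By Hess's law, ΔH°rxn = (-1)·(-156.4) + (-2)·(-1789.8) + (2)·(-2058.3) = -380.6 kJ/mol

ΔH°rxn = -380.6 kJ/mol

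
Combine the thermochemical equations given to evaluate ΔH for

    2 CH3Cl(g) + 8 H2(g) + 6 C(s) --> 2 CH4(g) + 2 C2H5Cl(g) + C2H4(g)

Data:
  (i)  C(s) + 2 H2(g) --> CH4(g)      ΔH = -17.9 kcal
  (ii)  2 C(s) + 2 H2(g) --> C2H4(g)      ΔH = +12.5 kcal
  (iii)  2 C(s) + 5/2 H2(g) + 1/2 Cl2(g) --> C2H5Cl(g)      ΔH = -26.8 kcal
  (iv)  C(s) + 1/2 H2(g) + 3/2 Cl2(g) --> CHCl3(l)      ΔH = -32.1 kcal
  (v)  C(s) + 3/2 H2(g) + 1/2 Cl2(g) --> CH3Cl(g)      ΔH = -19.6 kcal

(i) × 2: (2)·(-17.9) = -35.8 kcal
(ii) as written: +12.5 kcal
(iii) × 2: (2)·(-26.8) = -53.6 kcal
(iv): not needed.
(v) reversed and × 2: (-2)·(-19.6) = +39.2 kcal
Combining the equations, ΔH = (2)·(-17.9) + (1)·(+12.5) + (2)·(-26.8) + (-2)·(-19.6) = -37.7 kcal

ΔH = -37.7 kcal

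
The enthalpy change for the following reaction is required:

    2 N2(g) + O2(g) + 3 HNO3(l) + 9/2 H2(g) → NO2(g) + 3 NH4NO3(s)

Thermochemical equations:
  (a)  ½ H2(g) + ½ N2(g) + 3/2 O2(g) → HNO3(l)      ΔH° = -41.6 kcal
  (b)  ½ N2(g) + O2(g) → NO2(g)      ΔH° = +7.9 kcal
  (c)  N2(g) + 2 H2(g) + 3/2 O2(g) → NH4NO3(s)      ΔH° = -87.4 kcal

ΔH° = -129.5 kcal

(a) reversed and × 3: (-3)·(-41.6) = +124.8 kcal
(b) as written: +7.9 kcal
(c) × 3: (3)·(-87.4) = -262.2 kcal
By Hess's law, ΔH° = (+124.8) + (+7.9) + (-262.2) = -129.5 kcal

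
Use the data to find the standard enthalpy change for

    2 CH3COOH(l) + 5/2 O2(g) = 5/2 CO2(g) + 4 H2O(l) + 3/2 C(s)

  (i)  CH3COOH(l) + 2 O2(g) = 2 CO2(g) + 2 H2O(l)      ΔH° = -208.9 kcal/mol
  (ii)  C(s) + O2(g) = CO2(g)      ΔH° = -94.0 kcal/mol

ΔH° = -276.8 kcal/mol

(i) × 2: (2)·(-208.9) = -417.8 kcal/mol
(ii) reversed and × 3/2: (-3/2)·(-94.0) = +141.0 kcal/mol
ΔH° = (2)·(-208.9) + (-3/2)·(-94.0) = -276.8 kcal/mol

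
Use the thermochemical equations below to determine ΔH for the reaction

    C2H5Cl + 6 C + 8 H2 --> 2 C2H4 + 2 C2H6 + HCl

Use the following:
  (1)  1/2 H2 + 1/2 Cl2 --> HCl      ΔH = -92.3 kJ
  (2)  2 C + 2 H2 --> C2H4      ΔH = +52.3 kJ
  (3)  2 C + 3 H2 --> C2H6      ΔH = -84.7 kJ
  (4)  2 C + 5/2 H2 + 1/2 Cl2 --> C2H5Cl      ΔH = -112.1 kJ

ΔH = -45.0 kJ

(1) as written (HCl already on the product side): -92.3 kJ
(2) × 2 (×2 to match 2 C2H4 in the target): (2)·(+52.3) = +104.6 kJ
(3) × 2 (scale by 2 for the 2 C2H6): (2)·(-84.7) = -169.4 kJ
(4) reversed (reverse to put C2H5Cl on the reactant side): +112.1 kJ
Combining the equations, ΔH = (1)·(-92.3) + (2)·(+52.3) + (2)·(-84.7) + (-1)·(-112.1) = -45.0 kJ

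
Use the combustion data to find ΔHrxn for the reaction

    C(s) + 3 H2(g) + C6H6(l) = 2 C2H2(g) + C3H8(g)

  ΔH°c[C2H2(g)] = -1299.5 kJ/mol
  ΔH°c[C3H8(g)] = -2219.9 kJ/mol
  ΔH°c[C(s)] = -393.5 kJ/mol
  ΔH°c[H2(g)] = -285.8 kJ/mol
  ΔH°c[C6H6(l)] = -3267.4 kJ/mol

With combustion enthalpies, reactants minus products:
= [1·(-393.5) + 3·(-285.8) + 1·(-3267.4)] − [2·(-1299.5) + 1·(-2219.9)]
= 300.6 kJ/mol

ΔHrxn = 300.6 kJ/mol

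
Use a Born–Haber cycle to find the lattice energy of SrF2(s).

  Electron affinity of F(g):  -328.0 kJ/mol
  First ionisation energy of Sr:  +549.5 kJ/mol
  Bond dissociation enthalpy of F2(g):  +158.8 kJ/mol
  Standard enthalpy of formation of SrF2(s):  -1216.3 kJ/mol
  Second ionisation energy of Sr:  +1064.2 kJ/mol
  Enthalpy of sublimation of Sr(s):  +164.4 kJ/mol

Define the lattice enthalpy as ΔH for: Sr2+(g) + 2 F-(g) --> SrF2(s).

U = -2497.2 kJ/mol

ΔHf° = 1·ΔHsub + 1·(ΣIE) + 1·D(F2) + 2·EA + U
-1216.3 = 1·(+164.4) + 1·(+1613.7) + 1·(+158.8) + 2·(-328.0) + U
U = -1216.3 − (+1280.9) = -2497.2 kJ/mol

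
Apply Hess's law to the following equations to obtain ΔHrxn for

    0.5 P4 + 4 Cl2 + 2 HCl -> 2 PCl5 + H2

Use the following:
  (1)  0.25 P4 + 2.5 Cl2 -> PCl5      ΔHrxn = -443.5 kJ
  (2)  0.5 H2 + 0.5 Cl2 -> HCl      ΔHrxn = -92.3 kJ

ΔHrxn = -702.4 kJ

(1) × 2: (2)·(-443.5) = -887.0 kJ
(2) reversed and × 2: (-2)·(-92.3) = +184.6 kJ
ΔHrxn = (2)·(-443.5) + (-2)·(-92.3) = -702.4 kJ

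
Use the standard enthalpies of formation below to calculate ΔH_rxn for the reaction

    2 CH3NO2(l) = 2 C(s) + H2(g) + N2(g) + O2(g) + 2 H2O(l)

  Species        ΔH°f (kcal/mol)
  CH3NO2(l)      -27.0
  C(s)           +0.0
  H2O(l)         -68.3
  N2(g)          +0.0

ΔH_rxn = -82.6 kcal/mol

Products: 2·(+0.0) + 1·(+0.0) + 1·(+0.0) + 1·(+0.0) + 2·(-68.3) = -136.6
Reactants: 2·(-27.0) = -54.0
ΔH_rxn = (-136.6) − (-54.0) = -82.6 kcal/mol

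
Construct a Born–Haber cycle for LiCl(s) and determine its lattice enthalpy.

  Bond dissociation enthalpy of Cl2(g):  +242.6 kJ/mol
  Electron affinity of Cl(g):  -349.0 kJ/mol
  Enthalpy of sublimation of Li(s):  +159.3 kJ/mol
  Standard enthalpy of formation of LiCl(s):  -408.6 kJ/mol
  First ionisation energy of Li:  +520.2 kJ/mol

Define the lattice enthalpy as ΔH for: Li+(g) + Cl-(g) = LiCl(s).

ΔHf° = 1·ΔHsub + 1·(ΣIE) + 1/2·D(Cl2) + 1·EA + U
-408.6 = 1·(+159.3) + 1·(+520.2) + 1/2·(+242.6) + 1·(-349.0) + U
U = -408.6 − (+451.8) = -860.4 kJ/mol

U = -860.4 kJ/mol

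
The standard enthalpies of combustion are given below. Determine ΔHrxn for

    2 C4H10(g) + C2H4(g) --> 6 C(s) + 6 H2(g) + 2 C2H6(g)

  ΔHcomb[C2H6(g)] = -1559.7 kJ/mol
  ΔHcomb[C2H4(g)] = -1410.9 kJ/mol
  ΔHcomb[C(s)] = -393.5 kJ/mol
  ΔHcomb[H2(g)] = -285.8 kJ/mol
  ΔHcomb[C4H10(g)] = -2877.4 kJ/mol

ΔHrxn = 29.5 kJ/mol

Using ΔH = Σ nΔHc°(reactants) − Σ nΔHc°(products):
= [2·(-2877.4) + 1·(-1410.9)] − [6·(-393.5) + 6·(-285.8) + 2·(-1559.7)]
= 29.5 kJ/mol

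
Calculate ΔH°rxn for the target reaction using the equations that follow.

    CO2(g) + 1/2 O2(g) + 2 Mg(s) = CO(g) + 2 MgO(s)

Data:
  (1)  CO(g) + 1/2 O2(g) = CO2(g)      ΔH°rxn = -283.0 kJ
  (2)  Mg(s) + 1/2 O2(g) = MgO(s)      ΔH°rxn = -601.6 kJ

(1) reversed: +283.0 kJ
(2) × 2: (2)·(-601.6) = -1203.2 kJ
By Hess's law, ΔH°rxn = (-1)·(-283.0) + (2)·(-601.6) = -920.2 kJ

ΔH°rxn = -920.2 kJ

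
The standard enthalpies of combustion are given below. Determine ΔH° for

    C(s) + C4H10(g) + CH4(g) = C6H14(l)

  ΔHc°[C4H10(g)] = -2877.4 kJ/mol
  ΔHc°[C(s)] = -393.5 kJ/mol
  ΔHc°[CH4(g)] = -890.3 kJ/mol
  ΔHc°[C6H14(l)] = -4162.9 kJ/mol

ΔH° = 1.7 kJ/mol

With combustion enthalpies, reactants minus products:
= [1·(-393.5) + 1·(-2877.4) + 1·(-890.3)] − [1·(-4162.9)]
= 1.7 kJ/mol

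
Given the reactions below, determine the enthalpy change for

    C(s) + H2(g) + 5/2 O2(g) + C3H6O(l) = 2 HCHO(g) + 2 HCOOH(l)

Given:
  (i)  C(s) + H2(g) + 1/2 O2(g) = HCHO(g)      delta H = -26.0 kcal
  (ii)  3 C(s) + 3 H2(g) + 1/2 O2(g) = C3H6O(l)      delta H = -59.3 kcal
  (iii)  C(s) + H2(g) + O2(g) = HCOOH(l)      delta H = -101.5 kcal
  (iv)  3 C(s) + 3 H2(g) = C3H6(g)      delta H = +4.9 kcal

delta H = -195.7 kcal

(i) × 2: (2)·(-26.0) = -52.0 kcal
(ii) reversed: +59.3 kcal
(iii) × 2: (2)·(-101.5) = -203.0 kcal
(iv): not needed.
Since enthalpy is a state function, delta H = (-52.0) + (+59.3) + (-203.0) = -195.7 kcal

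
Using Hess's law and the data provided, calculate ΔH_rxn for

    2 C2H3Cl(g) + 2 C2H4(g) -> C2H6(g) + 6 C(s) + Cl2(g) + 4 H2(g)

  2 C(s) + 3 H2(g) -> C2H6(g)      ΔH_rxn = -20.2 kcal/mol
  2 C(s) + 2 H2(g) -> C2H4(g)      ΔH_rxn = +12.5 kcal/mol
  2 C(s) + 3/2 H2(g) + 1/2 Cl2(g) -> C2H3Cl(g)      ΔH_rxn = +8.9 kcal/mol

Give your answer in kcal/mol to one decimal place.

ΔH_rxn = -63.0 kcal/mol

equation 1 as written: -20.2 kcal/mol
equation 2 reversed and × 2: (-2)·(+12.5) = -25.0 kcal/mol
equation 3 reversed and × 2: (-2)·(+8.9) = -17.8 kcal/mol
By Hess's law, ΔH_rxn = (1)·(-20.2) + (-2)·(+12.5) + (-2)·(+8.9) = -63.0 kcal/mol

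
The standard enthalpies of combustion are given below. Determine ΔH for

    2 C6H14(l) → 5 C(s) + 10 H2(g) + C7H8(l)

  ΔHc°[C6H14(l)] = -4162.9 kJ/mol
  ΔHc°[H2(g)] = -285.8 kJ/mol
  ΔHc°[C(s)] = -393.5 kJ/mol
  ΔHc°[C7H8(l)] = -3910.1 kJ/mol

ΔH = 409.8 kJ/mol

With combustion enthalpies, reactants minus products:
= [2·(-4162.9)] − [5·(-393.5) + 10·(-285.8) + 1·(-3910.1)]
= 409.8 kJ/mol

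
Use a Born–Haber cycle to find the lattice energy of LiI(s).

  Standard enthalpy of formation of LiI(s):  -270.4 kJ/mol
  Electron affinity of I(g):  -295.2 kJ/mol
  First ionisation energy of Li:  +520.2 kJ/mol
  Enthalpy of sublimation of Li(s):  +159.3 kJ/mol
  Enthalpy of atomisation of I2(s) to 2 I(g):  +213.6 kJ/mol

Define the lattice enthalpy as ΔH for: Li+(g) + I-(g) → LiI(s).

U = -761.5 kJ/mol

ΔHf° = 1·ΔHsub + 1·(ΣIE) + 1/2·D(I2) + 1·EA + U
-270.4 = 1·(+159.3) + 1·(+520.2) + 1/2·(+213.6) + 1·(-295.2) + U
U = -270.4 − (+491.1) = -761.5 kJ/mol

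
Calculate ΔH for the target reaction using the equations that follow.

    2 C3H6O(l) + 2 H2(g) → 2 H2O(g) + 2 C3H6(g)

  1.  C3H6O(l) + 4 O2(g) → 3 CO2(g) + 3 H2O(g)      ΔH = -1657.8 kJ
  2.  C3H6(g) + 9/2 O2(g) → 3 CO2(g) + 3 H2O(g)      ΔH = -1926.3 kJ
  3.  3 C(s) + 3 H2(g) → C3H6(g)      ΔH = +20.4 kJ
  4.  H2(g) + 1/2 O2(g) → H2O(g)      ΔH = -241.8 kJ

ΔH = 53.4 kJ

eq. 1 × 2 (scale by 2 for the 2 C3H6O(l)): (2)·(-1657.8) = -3315.6 kJ
eq. 2 reversed and × 2: (-2)·(-1926.3) = +3852.6 kJ
eq. 3: not needed (C(s) appears nowhere else).
eq. 4 × 2: (2)·(-241.8) = -483.6 kJ
ΔH = (-3315.6) + (+3852.6) + (-483.6) = 53.4 kJ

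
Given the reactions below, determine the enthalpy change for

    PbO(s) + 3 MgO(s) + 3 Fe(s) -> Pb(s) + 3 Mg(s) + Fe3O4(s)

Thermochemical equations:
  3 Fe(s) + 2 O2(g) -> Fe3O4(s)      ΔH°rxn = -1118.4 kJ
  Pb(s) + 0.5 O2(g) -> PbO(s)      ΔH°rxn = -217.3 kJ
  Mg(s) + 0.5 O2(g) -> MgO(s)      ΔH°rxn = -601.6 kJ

ΔH°rxn = 903.7 kJ

equation 1 as written (Fe3O4(s) already on the product side): -1118.4 kJ
equation 2 reversed (reverse to put PbO(s) on the reactant side): +217.3 kJ
equation 3 reversed and × 3 (MgO(s) must end up as a reactant; ×3 to match 3 MgO(s) in the target): (-3)·(-601.6) = +1804.8 kJ
Combining the equations, ΔH°rxn = (-1118.4) + (+217.3) + (+1804.8) = 903.7 kJ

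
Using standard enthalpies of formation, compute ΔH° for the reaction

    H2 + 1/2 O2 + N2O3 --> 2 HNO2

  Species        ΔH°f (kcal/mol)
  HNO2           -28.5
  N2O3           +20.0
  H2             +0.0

ΔH° = -77.0 kcal/mol

Products: 2·(-28.5) = -57.0
Reactants: 1·(+0.0) + 1/2·(+0.0) + 1·(+20.0) = +20.0
ΔH° = (-57.0) − (+20.0) = -77.0 kcal/mol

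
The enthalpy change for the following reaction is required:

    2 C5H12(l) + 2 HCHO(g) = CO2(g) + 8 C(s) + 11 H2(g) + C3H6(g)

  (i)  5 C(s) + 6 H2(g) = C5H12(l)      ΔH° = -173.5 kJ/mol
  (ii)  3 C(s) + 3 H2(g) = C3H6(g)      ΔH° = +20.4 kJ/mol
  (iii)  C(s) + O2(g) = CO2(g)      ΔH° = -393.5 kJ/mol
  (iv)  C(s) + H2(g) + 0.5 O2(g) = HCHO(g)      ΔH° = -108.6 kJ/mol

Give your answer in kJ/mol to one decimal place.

(i) reversed and × 2 (reverse to put C5H12(l) on the reactant side; scale by 2 for the 2 C5H12(l)): (-2)·(-173.5) = +347.0 kJ/mol
(ii) as written (C3H6(g) already on the product side): +20.4 kJ/mol
(iii) as written (CO2(g) already on the product side): -393.5 kJ/mol
(iv) reversed and × 2 (reverse to put HCHO(g) on the reactant side; ×2 to match 2 HCHO(g) in the target): (-2)·(-108.6) = +217.2 kJ/mol
By Hess's law, ΔH° = (-2)·(-173.5) + (1)·(+20.4) + (1)·(-393.5) + (-2)·(-108.6) = 191.1 kJ/mol

ΔH° = 191.1 kJ/mol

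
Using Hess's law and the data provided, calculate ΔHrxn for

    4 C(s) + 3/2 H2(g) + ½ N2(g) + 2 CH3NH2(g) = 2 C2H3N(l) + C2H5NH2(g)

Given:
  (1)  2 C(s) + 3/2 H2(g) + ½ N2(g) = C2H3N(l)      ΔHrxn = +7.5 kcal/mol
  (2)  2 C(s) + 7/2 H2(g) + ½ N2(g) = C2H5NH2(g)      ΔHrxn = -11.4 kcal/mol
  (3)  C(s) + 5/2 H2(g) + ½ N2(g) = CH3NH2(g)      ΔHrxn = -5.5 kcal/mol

ΔHrxn = 14.6 kcal/mol

(1) × 2 (scale by 2 for the 2 C2H3N(l)): (2)·(+7.5) = +15.0 kcal/mol
(2) as written (C2H5NH2(g) already on the product side): -11.4 kcal/mol
(3) reversed and × 2 (reverse to put CH3NH2(g) on the reactant side; scale by 2 for the 2 CH3NH2(g)): (-2)·(-5.5) = +11.0 kcal/mol
ΔHrxn = (2)·(+7.5) + (1)·(-11.4) + (-2)·(-5.5) = 14.6 kcal/mol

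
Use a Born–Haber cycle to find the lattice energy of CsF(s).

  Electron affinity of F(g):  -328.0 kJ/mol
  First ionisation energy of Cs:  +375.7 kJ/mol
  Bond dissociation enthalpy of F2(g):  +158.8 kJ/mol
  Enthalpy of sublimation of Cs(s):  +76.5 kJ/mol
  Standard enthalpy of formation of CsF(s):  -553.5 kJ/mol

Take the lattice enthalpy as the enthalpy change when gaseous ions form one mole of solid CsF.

ΔHf° = 1·ΔHsub + 1·(ΣIE) + 1/2·D(F2) + 1·EA + U
-553.5 = 1·(+76.5) + 1·(+375.7) + 1/2·(+158.8) + 1·(-328.0) + U
U = -553.5 − (+203.6) = -757.1 kJ/mol

U = -757.1 kJ/mol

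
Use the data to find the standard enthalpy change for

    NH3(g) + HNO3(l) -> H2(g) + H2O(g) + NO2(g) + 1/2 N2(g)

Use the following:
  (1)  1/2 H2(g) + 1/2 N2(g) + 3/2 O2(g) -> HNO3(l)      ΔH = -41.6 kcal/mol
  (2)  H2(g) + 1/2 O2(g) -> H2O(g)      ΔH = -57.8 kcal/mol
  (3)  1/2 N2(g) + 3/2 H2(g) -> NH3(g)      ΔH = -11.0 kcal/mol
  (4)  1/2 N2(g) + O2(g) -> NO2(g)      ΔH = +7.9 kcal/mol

ΔH = 2.7 kcal/mol

(1) reversed: +41.6 kcal/mol
(2) as written: -57.8 kcal/mol
(3) reversed: +11.0 kcal/mol
(4) as written: +7.9 kcal/mol
Combining the equations, ΔH = (-1)·(-41.6) + (1)·(-57.8) + (-1)·(-11.0) + (1)·(+7.9) = 2.7 kcal/mol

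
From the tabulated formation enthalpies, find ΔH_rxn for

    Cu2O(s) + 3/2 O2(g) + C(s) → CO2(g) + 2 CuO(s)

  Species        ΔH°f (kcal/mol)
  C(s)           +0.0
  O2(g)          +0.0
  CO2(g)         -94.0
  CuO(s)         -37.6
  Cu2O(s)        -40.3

Products: 1·(-94.0) + 2·(-37.6) = -169.2
Reactants: 1·(-40.3) + 3/2·(+0.0) + 1·(+0.0) = -40.3
ΔH_rxn = (-169.2) − (-40.3) = -128.9 kcal/mol

ΔH_rxn = -128.9 kcal/mol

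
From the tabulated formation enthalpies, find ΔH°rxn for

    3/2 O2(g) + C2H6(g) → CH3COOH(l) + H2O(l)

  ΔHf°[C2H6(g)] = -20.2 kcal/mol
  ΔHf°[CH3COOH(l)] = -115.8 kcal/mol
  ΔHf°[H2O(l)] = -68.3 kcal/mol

ΔH°rxn = Σ nΔHf°(products) − Σ nΔHf°(reactants).
Products: 1·(-115.8) + 1·(-68.3) = -184.1
Reactants: 3/2·(+0.0) + 1·(-20.2) = -20.2
ΔH°rxn = (-184.1) − (-20.2) = -163.9 kcal/mol

ΔH°rxn = -163.9 kcal/mol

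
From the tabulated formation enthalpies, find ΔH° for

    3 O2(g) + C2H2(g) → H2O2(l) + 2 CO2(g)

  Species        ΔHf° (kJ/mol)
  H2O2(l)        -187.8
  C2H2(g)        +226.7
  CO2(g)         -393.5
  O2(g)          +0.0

Products: 1·(-187.8) + 2·(-393.5) = -974.8
Reactants: 3·(+0.0) + 1·(+226.7) = +226.7
ΔH° = (-974.8) − (+226.7) = -1201.5 kJ/mol

ΔH° = -1201.5 kJ/mol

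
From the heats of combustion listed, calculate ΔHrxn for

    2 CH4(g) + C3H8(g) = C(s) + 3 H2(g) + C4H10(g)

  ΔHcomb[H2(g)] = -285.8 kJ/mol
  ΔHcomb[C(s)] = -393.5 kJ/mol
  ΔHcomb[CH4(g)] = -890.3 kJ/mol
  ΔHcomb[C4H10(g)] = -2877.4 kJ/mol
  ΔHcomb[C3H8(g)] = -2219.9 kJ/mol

ΔHrxn = 127.8 kJ/mol

Using ΔH = Σ nΔHc°(reactants) − Σ nΔHc°(products):
= [2·(-890.3) + 1·(-2219.9)] − [1·(-393.5) + 3·(-285.8) + 1·(-2877.4)]
= 127.8 kJ/mol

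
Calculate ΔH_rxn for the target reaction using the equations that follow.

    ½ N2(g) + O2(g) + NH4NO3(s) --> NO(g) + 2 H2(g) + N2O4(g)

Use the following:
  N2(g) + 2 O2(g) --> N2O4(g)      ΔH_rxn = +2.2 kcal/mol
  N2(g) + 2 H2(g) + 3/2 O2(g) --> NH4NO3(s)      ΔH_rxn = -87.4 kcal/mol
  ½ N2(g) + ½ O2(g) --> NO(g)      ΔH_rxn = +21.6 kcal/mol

equation 1 as written (N2O4(g) already on the product side): +2.2 kcal/mol
equation 2 reversed (reverse to put NH4NO3(s) on the reactant side): +87.4 kcal/mol
equation 3 as written (NO(g) already on the product side): +21.6 kcal/mol
Since enthalpy is a state function, ΔH_rxn = (1)·(+2.2) + (-1)·(-87.4) + (1)·(+21.6) = 111.2 kcal/mol

ΔH_rxn = 111.2 kcal/mol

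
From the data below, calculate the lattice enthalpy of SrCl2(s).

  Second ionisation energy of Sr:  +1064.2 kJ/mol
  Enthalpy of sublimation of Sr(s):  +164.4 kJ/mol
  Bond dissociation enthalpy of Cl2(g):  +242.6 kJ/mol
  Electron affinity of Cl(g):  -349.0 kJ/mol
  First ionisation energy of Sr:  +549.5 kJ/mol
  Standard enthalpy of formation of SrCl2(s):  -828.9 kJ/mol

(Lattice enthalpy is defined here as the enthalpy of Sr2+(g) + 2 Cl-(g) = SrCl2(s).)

ΔHf° = 1·ΔHsub + 1·(ΣIE) + 1·D(Cl2) + 2·EA + U
-828.9 = 1·(+164.4) + 1·(+1613.7) + 1·(+242.6) + 2·(-349.0) + U
U = -828.9 − (+1322.7) = -2151.6 kJ/mol

U = -2151.6 kJ/mol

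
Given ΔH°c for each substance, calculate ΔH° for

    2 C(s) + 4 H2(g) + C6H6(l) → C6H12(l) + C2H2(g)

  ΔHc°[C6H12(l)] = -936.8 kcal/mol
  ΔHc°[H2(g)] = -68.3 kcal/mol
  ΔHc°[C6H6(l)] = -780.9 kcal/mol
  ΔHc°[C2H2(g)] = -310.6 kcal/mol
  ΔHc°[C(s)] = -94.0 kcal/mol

ΔH° = 5.3 kcal/mol

Using ΔH = Σ nΔHc°(reactants) − Σ nΔHc°(products):
= [2·(-94.0) + 4·(-68.3) + 1·(-780.9)] − [1·(-936.8) + 1·(-310.6)]
= 5.3 kcal/mol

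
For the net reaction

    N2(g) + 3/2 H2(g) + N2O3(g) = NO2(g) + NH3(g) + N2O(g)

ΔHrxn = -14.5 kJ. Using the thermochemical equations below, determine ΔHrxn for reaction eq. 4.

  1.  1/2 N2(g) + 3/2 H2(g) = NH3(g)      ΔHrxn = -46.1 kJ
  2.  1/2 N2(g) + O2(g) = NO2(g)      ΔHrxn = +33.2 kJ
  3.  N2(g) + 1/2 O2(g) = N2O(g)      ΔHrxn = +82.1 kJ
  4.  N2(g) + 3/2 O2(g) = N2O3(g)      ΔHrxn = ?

ΔHrxn = 83.7 kJ

eq. 1 as written: -46.1 kJ
eq. 2 as written: +33.2 kJ
eq. 3 as written: +82.1 kJ
eq. 4 reversed: contributes −x
-14.5 = (-46.1) + (+33.2) + (+82.1) − x
x = (-14.5 − (+69.2)) / (-1) = 83.7 kJ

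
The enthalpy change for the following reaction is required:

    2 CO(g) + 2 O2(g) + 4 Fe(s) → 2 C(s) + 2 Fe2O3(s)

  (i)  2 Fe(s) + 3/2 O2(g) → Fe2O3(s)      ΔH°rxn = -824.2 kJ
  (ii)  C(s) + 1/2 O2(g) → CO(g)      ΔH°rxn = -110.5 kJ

ΔH°rxn = -1427.4 kJ

(i) × 2: (2)·(-824.2) = -1648.4 kJ
(ii) reversed and × 2: (-2)·(-110.5) = +221.0 kJ
ΔH°rxn = (-1648.4) + (+221.0) = -1427.4 kJ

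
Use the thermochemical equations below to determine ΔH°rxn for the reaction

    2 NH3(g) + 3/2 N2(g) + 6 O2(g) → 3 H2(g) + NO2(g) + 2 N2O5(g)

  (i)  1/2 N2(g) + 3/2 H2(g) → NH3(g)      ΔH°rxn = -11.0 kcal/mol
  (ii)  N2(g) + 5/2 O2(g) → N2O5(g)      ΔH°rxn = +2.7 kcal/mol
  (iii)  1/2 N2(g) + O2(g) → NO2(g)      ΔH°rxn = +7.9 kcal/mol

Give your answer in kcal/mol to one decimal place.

ΔH°rxn = 35.3 kcal/mol

(i) reversed and × 2: (-2)·(-11.0) = +22.0 kcal/mol
(ii) × 2: (2)·(+2.7) = +5.4 kcal/mol
(iii) as written: +7.9 kcal/mol
By Hess's law, ΔH°rxn = (+22.0) + (+5.4) + (+7.9) = 35.3 kcal/mol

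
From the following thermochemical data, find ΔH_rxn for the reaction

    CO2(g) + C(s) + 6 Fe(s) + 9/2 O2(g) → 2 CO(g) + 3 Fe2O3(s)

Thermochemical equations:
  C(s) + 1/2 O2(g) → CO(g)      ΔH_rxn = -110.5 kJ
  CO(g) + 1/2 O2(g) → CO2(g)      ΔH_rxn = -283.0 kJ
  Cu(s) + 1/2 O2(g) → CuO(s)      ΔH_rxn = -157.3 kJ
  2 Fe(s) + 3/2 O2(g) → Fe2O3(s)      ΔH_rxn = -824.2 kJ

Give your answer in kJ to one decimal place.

ΔH_rxn = -2300.1 kJ

equation 1 as written (C(s) already on the reactant side): -110.5 kJ
equation 2 reversed (CO2(g) must end up as a reactant): +283.0 kJ
equation 3: not needed (CuO(s) appears nowhere else).
equation 4 × 3 (scale by 3 for the 3 Fe2O3(s)): (3)·(-824.2) = -2472.6 kJ
Since enthalpy is a state function, ΔH_rxn = (-110.5) + (+283.0) + (-2472.6) = -2300.1 kJ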